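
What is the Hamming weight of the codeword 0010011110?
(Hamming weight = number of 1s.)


Counting 1s in 0010011110

5


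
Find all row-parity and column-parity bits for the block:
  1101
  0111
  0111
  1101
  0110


Row parities: 11110
Column parities: 0110

Row P: 11110, Col P: 0110, Corner: 0


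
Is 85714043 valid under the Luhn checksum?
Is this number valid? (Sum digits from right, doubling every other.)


Luhn sum = 37
37 mod 10 = 7

Invalid (Luhn sum mod 10 = 7)


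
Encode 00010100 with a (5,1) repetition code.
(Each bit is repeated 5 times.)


Each bit -> 5 copies

0000000000000001111100000111110000000000


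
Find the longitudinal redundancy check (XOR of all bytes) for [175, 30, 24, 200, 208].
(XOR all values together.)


XOR chain: 175 ^ 30 ^ 24 ^ 200 ^ 208 = 177

177


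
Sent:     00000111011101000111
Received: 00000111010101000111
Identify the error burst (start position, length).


XOR: 00000000001000000000

Burst at position 10, length 1


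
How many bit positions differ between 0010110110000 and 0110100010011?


XOR: 0100010100011
Count of 1s: 5

5


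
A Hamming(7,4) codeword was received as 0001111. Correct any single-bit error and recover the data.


Syndrome = 0: no error detected

Data: 0111 (no errors)


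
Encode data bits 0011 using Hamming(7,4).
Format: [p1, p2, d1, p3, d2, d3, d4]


Parity bits: p1=1, p2=0, p3=0

1000011


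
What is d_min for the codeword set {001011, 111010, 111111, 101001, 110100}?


Comparing all pairs, minimum distance: 2
Can detect 1 errors, correct 0 errors

2


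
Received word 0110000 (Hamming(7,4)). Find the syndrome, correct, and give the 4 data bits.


Syndrome = 1: error at position 1

Data: 1000 (corrected bit 1)


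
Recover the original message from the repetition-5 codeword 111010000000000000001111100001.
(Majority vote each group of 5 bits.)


Groups: 11101, 00000, 00000, 00000, 11111, 00001
Majority votes: 100010

100010


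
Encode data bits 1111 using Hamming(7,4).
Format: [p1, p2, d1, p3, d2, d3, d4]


Parity bits: p1=1, p2=1, p3=1

1111111


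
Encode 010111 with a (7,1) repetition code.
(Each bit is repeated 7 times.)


Each bit -> 7 copies

000000011111110000000111111111111111111111


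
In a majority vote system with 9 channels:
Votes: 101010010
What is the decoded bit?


Ones: 4 out of 9
Threshold: 5

0 (4/9 voted 1)


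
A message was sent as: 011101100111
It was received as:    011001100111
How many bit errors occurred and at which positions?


XOR: 000100000000

1 error(s) at position(s): 3


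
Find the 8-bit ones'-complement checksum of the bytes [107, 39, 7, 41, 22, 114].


Sum = 330 mod 256 = 74
Complement = 181

181


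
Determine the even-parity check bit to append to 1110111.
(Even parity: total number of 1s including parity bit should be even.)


Number of 1s in data: 6
Parity bit: 0

0


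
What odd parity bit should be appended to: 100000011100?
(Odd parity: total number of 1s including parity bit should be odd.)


Number of 1s in data: 4
Parity bit: 1

1


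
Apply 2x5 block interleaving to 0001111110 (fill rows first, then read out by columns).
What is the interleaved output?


Matrix:
  00011
  11110
Read columns: 0101011110

0101011110


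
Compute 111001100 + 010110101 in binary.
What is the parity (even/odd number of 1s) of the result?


111001100 = 460
010110101 = 181
Sum = 641 = 1010000001
1s count = 3

odd parity (3 ones in 1010000001)


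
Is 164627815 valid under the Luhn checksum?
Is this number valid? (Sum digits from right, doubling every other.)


Luhn sum = 33
33 mod 10 = 3

Invalid (Luhn sum mod 10 = 3)


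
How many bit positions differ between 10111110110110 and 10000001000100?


XOR: 00111111110010
Count of 1s: 9

9


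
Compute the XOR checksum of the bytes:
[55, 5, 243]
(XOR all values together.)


XOR chain: 55 ^ 5 ^ 243 = 193

193


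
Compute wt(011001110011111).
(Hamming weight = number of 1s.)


Counting 1s in 011001110011111

10


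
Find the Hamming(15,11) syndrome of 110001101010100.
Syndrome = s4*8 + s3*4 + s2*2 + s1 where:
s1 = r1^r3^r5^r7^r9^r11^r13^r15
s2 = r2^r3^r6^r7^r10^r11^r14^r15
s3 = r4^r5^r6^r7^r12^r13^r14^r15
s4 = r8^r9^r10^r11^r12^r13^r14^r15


s1=1, s2=0, s3=1, s4=1

Syndrome = 13 (error at position 13)


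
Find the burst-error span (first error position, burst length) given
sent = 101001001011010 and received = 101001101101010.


XOR: 000000100110000

Burst at position 6, length 5


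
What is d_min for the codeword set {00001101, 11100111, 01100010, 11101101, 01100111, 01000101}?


Comparing all pairs, minimum distance: 1
Can detect 0 errors, correct 0 errors

1


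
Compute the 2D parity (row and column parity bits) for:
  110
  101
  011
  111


Row parities: 0001
Column parities: 111

Row P: 0001, Col P: 111, Corner: 1


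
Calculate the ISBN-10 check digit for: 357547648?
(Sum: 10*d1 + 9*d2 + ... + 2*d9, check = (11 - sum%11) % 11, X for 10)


Weighted sum: 277
277 mod 11 = 2

Check digit: 9


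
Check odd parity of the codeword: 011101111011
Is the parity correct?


Number of 1s: 9

Yes, parity is correct (9 ones)


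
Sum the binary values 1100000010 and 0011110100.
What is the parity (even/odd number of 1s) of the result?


1100000010 = 770
0011110100 = 244
Sum = 1014 = 1111110110
1s count = 8

even parity (8 ones in 1111110110)


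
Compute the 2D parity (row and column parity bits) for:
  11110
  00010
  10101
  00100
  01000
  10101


Row parities: 011111
Column parities: 10000

Row P: 011111, Col P: 10000, Corner: 1


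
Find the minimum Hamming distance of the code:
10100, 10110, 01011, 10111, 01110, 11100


Comparing all pairs, minimum distance: 1
Can detect 0 errors, correct 0 errors

1


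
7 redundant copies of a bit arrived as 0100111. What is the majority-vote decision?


Ones: 4 out of 7
Threshold: 4

1 (4/7 voted 1)


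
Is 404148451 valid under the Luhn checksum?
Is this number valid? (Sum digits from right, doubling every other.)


Luhn sum = 27
27 mod 10 = 7

Invalid (Luhn sum mod 10 = 7)


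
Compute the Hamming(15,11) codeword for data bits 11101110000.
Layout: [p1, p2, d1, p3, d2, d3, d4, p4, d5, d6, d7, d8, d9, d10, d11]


Parity bits: p1=0, p2=0, p3=0, p4=1

001011011110000


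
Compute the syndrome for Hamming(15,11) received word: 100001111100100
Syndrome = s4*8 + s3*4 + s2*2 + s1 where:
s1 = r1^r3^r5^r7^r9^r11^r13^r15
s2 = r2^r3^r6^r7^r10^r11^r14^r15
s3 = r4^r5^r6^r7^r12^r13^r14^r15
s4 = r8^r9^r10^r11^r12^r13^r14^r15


s1=0, s2=1, s3=1, s4=0

Syndrome = 6 (error at position 6)


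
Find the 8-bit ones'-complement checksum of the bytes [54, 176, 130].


Sum = 360 mod 256 = 104
Complement = 151

151


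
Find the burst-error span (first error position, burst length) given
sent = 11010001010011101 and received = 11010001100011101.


XOR: 00000000110000000

Burst at position 8, length 2


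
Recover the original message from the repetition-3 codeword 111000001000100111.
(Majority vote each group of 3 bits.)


Groups: 111, 000, 001, 000, 100, 111
Majority votes: 100001

100001


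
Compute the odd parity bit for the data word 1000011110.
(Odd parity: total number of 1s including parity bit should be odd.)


Number of 1s in data: 5
Parity bit: 0

0


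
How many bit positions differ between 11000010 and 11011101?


XOR: 00011111
Count of 1s: 5

5


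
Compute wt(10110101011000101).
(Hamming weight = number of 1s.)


Counting 1s in 10110101011000101

9


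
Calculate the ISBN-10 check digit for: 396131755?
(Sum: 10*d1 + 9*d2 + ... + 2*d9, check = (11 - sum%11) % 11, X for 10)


Weighted sum: 242
242 mod 11 = 0

Check digit: 0


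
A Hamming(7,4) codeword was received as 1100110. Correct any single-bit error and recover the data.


Syndrome = 0: no error detected

Data: 0110 (no errors)


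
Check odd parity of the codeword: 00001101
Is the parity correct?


Number of 1s: 3

Yes, parity is correct (3 ones)


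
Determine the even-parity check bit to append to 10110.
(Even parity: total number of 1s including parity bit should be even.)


Number of 1s in data: 3
Parity bit: 1

1


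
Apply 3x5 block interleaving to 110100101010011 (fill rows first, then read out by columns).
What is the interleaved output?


Matrix:
  11010
  01010
  10011
Read columns: 101110000111001

101110000111001


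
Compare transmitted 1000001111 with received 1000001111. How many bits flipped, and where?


XOR: 0000000000

0 errors (received matches sent)


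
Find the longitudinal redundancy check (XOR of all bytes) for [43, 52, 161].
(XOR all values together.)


XOR chain: 43 ^ 52 ^ 161 = 190

190


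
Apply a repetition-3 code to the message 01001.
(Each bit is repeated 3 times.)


Each bit -> 3 copies

000111000000111


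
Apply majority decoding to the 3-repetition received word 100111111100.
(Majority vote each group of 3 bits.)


Groups: 100, 111, 111, 100
Majority votes: 0110

0110


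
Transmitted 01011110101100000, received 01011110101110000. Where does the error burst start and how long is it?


XOR: 00000000000010000

Burst at position 12, length 1


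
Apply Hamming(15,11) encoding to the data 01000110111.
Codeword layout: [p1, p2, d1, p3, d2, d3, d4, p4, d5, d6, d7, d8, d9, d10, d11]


Parity bits: p1=0, p2=0, p3=0, p4=1

000010010110111


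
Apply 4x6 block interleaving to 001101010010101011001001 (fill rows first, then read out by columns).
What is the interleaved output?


Matrix:
  001101
  010010
  101011
  001001
Read columns: 001001001011100001101011

001001001011100001101011


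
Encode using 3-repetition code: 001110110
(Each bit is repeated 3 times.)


Each bit -> 3 copies

000000111111111000111111000


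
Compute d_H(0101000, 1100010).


XOR: 1001010
Count of 1s: 3

3


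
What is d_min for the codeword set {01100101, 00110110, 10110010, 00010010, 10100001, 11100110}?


Comparing all pairs, minimum distance: 2
Can detect 1 errors, correct 0 errors

2


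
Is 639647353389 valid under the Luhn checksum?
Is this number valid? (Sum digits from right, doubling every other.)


Luhn sum = 72
72 mod 10 = 2

Invalid (Luhn sum mod 10 = 2)


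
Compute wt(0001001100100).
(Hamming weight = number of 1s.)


Counting 1s in 0001001100100

4


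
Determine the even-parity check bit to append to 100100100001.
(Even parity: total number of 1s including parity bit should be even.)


Number of 1s in data: 4
Parity bit: 0

0


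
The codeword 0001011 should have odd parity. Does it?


Number of 1s: 3

Yes, parity is correct (3 ones)


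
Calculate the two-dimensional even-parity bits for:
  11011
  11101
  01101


Row parities: 001
Column parities: 01011

Row P: 001, Col P: 01011, Corner: 1


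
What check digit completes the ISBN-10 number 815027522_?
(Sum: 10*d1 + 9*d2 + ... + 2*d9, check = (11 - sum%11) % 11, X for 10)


Weighted sum: 206
206 mod 11 = 8

Check digit: 3


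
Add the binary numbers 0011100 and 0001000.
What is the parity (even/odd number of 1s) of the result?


0011100 = 28
0001000 = 8
Sum = 36 = 100100
1s count = 2

even parity (2 ones in 100100)


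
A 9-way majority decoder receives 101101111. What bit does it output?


Ones: 7 out of 9
Threshold: 5

1 (7/9 voted 1)


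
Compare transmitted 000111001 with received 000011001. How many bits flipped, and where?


XOR: 000100000

1 error(s) at position(s): 3


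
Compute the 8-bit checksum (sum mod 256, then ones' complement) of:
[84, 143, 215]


Sum = 442 mod 256 = 186
Complement = 69

69


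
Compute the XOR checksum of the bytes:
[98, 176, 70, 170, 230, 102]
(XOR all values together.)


XOR chain: 98 ^ 176 ^ 70 ^ 170 ^ 230 ^ 102 = 190

190


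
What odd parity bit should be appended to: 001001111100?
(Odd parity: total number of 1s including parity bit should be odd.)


Number of 1s in data: 6
Parity bit: 1

1


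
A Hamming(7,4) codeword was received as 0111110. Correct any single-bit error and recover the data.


Syndrome = 6: error at position 6

Data: 1100 (corrected bit 6)


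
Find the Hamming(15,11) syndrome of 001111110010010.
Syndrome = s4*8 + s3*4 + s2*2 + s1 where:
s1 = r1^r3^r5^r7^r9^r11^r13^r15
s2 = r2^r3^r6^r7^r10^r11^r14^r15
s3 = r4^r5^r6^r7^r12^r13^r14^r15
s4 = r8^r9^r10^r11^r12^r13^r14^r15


s1=0, s2=1, s3=1, s4=1

Syndrome = 14 (error at position 14)


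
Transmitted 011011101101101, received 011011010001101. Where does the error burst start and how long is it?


XOR: 000000111100000

Burst at position 6, length 4


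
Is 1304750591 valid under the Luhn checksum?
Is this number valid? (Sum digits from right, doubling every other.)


Luhn sum = 34
34 mod 10 = 4

Invalid (Luhn sum mod 10 = 4)


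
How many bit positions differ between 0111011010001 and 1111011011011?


XOR: 1000000001010
Count of 1s: 3

3


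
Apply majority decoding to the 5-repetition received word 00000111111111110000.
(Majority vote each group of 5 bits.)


Groups: 00000, 11111, 11111, 10000
Majority votes: 0110

0110


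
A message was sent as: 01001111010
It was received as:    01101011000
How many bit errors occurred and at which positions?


XOR: 00100100010

3 error(s) at position(s): 2, 5, 9


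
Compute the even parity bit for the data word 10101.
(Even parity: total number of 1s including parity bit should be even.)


Number of 1s in data: 3
Parity bit: 1

1


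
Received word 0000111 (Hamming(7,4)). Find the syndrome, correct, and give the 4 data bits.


Syndrome = 4: error at position 4

Data: 0111 (corrected bit 4)


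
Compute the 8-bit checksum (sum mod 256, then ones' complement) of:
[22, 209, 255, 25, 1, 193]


Sum = 705 mod 256 = 193
Complement = 62

62


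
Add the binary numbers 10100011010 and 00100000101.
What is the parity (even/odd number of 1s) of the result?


10100011010 = 1306
00100000101 = 261
Sum = 1567 = 11000011111
1s count = 7

odd parity (7 ones in 11000011111)


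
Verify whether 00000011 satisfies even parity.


Number of 1s: 2

Yes, parity is correct (2 ones)


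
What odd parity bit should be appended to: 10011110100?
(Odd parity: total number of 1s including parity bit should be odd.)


Number of 1s in data: 6
Parity bit: 1

1


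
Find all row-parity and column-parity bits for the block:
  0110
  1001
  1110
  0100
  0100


Row parities: 00111
Column parities: 0001

Row P: 00111, Col P: 0001, Corner: 1


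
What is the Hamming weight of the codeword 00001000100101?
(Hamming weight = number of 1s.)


Counting 1s in 00001000100101

4


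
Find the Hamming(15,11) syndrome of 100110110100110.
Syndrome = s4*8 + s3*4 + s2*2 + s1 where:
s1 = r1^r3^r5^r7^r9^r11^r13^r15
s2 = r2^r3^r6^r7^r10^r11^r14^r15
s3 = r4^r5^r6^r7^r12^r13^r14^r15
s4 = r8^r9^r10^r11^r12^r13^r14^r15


s1=0, s2=1, s3=1, s4=0

Syndrome = 6 (error at position 6)


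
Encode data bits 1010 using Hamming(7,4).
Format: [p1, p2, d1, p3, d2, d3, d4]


Parity bits: p1=1, p2=0, p3=1

1011010


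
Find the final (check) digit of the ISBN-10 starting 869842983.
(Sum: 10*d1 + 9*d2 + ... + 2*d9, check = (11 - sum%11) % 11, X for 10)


Weighted sum: 362
362 mod 11 = 10

Check digit: 1


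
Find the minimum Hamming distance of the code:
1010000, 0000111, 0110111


Comparing all pairs, minimum distance: 2
Can detect 1 errors, correct 0 errors

2


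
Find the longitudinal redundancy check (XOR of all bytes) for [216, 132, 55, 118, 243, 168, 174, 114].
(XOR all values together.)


XOR chain: 216 ^ 132 ^ 55 ^ 118 ^ 243 ^ 168 ^ 174 ^ 114 = 154

154


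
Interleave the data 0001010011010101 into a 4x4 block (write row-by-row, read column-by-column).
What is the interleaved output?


Matrix:
  0001
  0100
  1101
  0101
Read columns: 0010011100001011

0010011100001011


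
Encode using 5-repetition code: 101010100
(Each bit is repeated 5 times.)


Each bit -> 5 copies

111110000011111000001111100000111110000000000


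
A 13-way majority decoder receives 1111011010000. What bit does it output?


Ones: 7 out of 13
Threshold: 7

1 (7/13 voted 1)


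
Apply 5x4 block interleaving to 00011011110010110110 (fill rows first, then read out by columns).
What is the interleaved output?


Matrix:
  0001
  1011
  1100
  1011
  0110
Read columns: 01110001010101111010

01110001010101111010


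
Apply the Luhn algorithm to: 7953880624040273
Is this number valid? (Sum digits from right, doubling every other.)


Luhn sum = 61
61 mod 10 = 1

Invalid (Luhn sum mod 10 = 1)


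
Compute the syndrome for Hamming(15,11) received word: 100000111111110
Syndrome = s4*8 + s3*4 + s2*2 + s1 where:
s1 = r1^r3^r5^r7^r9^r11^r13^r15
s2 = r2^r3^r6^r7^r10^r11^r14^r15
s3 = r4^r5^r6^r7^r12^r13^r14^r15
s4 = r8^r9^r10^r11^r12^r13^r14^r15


s1=1, s2=0, s3=0, s4=1

Syndrome = 9 (error at position 9)


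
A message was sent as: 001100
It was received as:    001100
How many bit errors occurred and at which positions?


XOR: 000000

0 errors (received matches sent)


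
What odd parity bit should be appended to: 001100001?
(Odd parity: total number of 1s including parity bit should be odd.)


Number of 1s in data: 3
Parity bit: 0

0


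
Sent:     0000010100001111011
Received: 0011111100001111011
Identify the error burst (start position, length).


XOR: 0011101000000000000

Burst at position 2, length 5


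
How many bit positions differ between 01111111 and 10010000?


XOR: 11101111
Count of 1s: 7

7


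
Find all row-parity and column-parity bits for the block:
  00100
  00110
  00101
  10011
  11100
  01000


Row parities: 100111
Column parities: 00000

Row P: 100111, Col P: 00000, Corner: 0


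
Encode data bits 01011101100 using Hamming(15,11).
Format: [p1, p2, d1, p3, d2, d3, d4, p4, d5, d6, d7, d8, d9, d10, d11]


Parity bits: p1=0, p2=0, p3=0, p4=0

000010101101100


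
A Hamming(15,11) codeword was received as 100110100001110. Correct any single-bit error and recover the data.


Syndrome = 8: error at position 8

Data: 01010001110 (corrected bit 8)


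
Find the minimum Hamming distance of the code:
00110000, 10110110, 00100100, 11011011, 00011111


Comparing all pairs, minimum distance: 2
Can detect 1 errors, correct 0 errors

2


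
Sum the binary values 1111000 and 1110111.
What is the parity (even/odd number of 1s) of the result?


1111000 = 120
1110111 = 119
Sum = 239 = 11101111
1s count = 7

odd parity (7 ones in 11101111)


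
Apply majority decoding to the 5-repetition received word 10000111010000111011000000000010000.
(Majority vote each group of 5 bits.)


Groups: 10000, 11101, 00001, 11011, 00000, 00000, 10000
Majority votes: 0101000

0101000


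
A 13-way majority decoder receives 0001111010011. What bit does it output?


Ones: 7 out of 13
Threshold: 7

1 (7/13 voted 1)


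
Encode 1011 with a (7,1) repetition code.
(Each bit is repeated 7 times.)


Each bit -> 7 copies

1111111000000011111111111111


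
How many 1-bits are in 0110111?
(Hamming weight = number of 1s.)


Counting 1s in 0110111

5


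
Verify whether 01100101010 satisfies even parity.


Number of 1s: 5

No, parity error (5 ones)


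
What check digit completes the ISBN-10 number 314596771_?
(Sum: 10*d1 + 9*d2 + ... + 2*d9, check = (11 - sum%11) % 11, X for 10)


Weighted sum: 241
241 mod 11 = 10

Check digit: 1


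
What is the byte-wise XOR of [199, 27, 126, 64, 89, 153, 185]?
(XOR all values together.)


XOR chain: 199 ^ 27 ^ 126 ^ 64 ^ 89 ^ 153 ^ 185 = 155

155


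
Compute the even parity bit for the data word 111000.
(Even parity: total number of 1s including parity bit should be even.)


Number of 1s in data: 3
Parity bit: 1

1


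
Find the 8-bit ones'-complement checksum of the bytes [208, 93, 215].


Sum = 516 mod 256 = 4
Complement = 251

251


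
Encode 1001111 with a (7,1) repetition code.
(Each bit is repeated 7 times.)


Each bit -> 7 copies

1111111000000000000001111111111111111111111111111


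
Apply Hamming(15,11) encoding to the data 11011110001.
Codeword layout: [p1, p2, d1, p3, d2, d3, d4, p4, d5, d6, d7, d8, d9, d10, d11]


Parity bits: p1=0, p2=1, p3=1, p4=0

011110101110001


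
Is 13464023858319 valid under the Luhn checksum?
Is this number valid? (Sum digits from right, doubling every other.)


Luhn sum = 67
67 mod 10 = 7

Invalid (Luhn sum mod 10 = 7)


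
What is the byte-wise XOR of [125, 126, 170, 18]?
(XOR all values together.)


XOR chain: 125 ^ 126 ^ 170 ^ 18 = 187

187


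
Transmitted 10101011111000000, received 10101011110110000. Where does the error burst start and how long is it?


XOR: 00000000001110000

Burst at position 10, length 3


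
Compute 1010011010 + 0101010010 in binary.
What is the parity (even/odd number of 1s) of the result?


1010011010 = 666
0101010010 = 338
Sum = 1004 = 1111101100
1s count = 7

odd parity (7 ones in 1111101100)


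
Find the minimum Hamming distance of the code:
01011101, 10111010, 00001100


Comparing all pairs, minimum distance: 3
Can detect 2 errors, correct 1 errors

3


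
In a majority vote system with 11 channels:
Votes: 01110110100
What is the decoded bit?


Ones: 6 out of 11
Threshold: 6

1 (6/11 voted 1)


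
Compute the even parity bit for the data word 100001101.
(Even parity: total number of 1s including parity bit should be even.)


Number of 1s in data: 4
Parity bit: 0

0


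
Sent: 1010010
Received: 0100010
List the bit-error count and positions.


XOR: 1110000

3 error(s) at position(s): 0, 1, 2


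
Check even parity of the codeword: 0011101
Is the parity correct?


Number of 1s: 4

Yes, parity is correct (4 ones)


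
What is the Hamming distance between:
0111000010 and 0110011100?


XOR: 0001011110
Count of 1s: 5

5


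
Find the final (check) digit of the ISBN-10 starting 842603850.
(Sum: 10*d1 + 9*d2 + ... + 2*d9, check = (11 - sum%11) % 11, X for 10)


Weighted sum: 236
236 mod 11 = 5

Check digit: 6


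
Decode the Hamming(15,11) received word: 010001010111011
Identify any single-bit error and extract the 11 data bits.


Syndrome = 0: no error detected

Data: 00100111011 (no errors)


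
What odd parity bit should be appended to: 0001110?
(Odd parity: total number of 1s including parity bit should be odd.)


Number of 1s in data: 3
Parity bit: 0

0


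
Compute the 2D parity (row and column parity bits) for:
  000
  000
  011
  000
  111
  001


Row parities: 000011
Column parities: 101

Row P: 000011, Col P: 101, Corner: 0


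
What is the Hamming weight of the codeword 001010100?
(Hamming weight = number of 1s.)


Counting 1s in 001010100

3


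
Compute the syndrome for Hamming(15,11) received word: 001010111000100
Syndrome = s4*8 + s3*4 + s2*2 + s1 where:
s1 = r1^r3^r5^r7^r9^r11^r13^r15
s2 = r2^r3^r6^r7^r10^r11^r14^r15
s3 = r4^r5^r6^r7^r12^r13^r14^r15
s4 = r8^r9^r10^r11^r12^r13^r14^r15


s1=1, s2=0, s3=1, s4=1

Syndrome = 13 (error at position 13)


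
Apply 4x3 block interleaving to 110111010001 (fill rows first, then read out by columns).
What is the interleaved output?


Matrix:
  110
  111
  010
  001
Read columns: 110011100101

110011100101


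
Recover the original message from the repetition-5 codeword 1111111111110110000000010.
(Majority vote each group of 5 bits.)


Groups: 11111, 11111, 11011, 00000, 00010
Majority votes: 11100

11100


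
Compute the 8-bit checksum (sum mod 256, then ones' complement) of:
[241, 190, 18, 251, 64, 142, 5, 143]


Sum = 1054 mod 256 = 30
Complement = 225

225


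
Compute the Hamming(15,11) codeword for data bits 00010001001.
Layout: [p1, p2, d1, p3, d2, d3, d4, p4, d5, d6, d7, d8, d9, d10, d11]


Parity bits: p1=0, p2=0, p3=1, p4=0

000100100001001


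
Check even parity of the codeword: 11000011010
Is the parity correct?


Number of 1s: 5

No, parity error (5 ones)


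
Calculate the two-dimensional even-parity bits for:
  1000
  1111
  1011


Row parities: 101
Column parities: 1100

Row P: 101, Col P: 1100, Corner: 0


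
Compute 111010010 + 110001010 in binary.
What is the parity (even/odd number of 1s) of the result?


111010010 = 466
110001010 = 394
Sum = 860 = 1101011100
1s count = 6

even parity (6 ones in 1101011100)


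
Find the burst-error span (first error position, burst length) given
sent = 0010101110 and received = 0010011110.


XOR: 0000110000

Burst at position 4, length 2


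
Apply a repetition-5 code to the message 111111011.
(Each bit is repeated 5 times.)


Each bit -> 5 copies

111111111111111111111111111111000001111111111


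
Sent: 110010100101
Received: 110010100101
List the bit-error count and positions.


XOR: 000000000000

0 errors (received matches sent)


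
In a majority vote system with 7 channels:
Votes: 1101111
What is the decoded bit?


Ones: 6 out of 7
Threshold: 4

1 (6/7 voted 1)


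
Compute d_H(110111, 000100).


XOR: 110011
Count of 1s: 4

4


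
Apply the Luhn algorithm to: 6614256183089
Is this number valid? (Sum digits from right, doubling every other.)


Luhn sum = 59
59 mod 10 = 9

Invalid (Luhn sum mod 10 = 9)


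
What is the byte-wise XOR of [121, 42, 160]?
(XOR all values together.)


XOR chain: 121 ^ 42 ^ 160 = 243

243


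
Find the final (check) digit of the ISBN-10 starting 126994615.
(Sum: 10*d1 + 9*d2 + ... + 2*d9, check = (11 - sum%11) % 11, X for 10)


Weighted sum: 250
250 mod 11 = 8

Check digit: 3


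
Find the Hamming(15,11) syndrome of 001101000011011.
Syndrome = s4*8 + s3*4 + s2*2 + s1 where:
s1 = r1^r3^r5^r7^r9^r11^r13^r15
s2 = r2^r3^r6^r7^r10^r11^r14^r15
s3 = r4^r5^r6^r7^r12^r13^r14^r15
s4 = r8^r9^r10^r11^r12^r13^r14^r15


s1=1, s2=1, s3=1, s4=0

Syndrome = 7 (error at position 7)


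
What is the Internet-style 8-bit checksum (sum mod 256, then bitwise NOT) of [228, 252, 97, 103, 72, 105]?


Sum = 857 mod 256 = 89
Complement = 166

166


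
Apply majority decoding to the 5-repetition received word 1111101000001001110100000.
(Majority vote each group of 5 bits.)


Groups: 11111, 01000, 00100, 11101, 00000
Majority votes: 10010

10010


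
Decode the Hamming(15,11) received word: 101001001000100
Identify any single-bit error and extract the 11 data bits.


Syndrome = 0: no error detected

Data: 10101000100 (no errors)


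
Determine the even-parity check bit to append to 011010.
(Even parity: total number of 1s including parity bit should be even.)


Number of 1s in data: 3
Parity bit: 1

1


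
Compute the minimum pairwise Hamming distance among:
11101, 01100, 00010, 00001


Comparing all pairs, minimum distance: 2
Can detect 1 errors, correct 0 errors

2


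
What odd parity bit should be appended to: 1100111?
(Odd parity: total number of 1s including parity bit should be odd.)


Number of 1s in data: 5
Parity bit: 0

0


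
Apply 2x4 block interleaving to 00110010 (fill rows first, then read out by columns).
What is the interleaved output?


Matrix:
  0011
  0010
Read columns: 00001110

00001110


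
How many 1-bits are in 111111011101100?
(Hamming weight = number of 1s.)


Counting 1s in 111111011101100

11


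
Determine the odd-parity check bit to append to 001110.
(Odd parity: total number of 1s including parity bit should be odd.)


Number of 1s in data: 3
Parity bit: 0

0


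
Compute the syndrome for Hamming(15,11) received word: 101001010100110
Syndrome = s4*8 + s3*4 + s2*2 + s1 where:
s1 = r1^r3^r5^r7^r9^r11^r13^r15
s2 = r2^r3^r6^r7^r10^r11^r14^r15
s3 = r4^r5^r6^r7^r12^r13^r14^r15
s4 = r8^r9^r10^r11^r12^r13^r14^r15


s1=1, s2=0, s3=1, s4=0

Syndrome = 5 (error at position 5)


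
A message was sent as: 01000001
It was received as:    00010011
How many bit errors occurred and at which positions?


XOR: 01010010

3 error(s) at position(s): 1, 3, 6


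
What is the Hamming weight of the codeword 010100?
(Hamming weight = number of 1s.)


Counting 1s in 010100

2


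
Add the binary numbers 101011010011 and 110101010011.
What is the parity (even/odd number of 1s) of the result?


101011010011 = 2771
110101010011 = 3411
Sum = 6182 = 1100000100110
1s count = 5

odd parity (5 ones in 1100000100110)


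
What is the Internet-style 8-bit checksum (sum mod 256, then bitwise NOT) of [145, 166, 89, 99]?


Sum = 499 mod 256 = 243
Complement = 12

12


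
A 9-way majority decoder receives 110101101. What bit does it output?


Ones: 6 out of 9
Threshold: 5

1 (6/9 voted 1)


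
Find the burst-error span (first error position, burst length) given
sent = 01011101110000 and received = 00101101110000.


XOR: 01110000000000

Burst at position 1, length 3


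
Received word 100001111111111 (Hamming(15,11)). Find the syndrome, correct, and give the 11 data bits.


Syndrome = 0: no error detected

Data: 00111111111 (no errors)


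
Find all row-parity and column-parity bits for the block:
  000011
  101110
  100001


Row parities: 000
Column parities: 001100

Row P: 000, Col P: 001100, Corner: 0


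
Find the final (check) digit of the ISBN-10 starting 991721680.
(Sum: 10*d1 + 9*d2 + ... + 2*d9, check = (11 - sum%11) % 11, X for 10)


Weighted sum: 293
293 mod 11 = 7

Check digit: 4


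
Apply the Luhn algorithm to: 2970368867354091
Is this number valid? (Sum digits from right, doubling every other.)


Luhn sum = 84
84 mod 10 = 4

Invalid (Luhn sum mod 10 = 4)


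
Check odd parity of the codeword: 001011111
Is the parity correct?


Number of 1s: 6

No, parity error (6 ones)


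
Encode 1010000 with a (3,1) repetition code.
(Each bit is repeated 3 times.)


Each bit -> 3 copies

111000111000000000000


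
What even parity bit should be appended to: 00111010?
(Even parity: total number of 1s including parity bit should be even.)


Number of 1s in data: 4
Parity bit: 0

0


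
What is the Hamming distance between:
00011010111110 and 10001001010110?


XOR: 10010011101000
Count of 1s: 6

6


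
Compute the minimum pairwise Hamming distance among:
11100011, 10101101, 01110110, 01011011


Comparing all pairs, minimum distance: 4
Can detect 3 errors, correct 1 errors

4


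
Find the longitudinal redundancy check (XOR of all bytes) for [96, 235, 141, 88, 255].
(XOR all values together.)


XOR chain: 96 ^ 235 ^ 141 ^ 88 ^ 255 = 161

161


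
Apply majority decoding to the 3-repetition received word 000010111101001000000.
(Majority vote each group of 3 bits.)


Groups: 000, 010, 111, 101, 001, 000, 000
Majority votes: 0011000

0011000


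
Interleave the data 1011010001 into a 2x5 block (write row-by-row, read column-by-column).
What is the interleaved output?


Matrix:
  10110
  10001
Read columns: 1100101001

1100101001


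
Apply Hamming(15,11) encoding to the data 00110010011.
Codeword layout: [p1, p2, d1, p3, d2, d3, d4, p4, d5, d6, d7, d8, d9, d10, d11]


Parity bits: p1=1, p2=1, p3=0, p4=1

110001110010011


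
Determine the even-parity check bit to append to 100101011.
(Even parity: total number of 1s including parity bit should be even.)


Number of 1s in data: 5
Parity bit: 1

1


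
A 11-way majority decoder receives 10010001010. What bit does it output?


Ones: 4 out of 11
Threshold: 6

0 (4/11 voted 1)


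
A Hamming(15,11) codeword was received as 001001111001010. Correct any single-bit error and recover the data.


Syndrome = 1: error at position 1

Data: 10111001010 (corrected bit 1)


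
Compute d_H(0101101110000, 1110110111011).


XOR: 1011011001011
Count of 1s: 8

8


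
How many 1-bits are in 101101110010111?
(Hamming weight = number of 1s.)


Counting 1s in 101101110010111

10


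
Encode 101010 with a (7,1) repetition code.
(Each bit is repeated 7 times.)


Each bit -> 7 copies

111111100000001111111000000011111110000000


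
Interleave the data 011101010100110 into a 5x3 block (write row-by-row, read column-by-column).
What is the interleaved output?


Matrix:
  011
  101
  010
  100
  110
Read columns: 010111010111000

010111010111000


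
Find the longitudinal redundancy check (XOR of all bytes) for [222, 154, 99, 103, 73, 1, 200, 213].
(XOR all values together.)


XOR chain: 222 ^ 154 ^ 99 ^ 103 ^ 73 ^ 1 ^ 200 ^ 213 = 21

21


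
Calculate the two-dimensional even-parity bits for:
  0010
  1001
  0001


Row parities: 101
Column parities: 1010

Row P: 101, Col P: 1010, Corner: 0


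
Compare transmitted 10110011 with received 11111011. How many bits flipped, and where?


XOR: 01001000

2 error(s) at position(s): 1, 4


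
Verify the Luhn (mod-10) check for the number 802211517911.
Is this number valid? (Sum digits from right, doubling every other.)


Luhn sum = 35
35 mod 10 = 5

Invalid (Luhn sum mod 10 = 5)


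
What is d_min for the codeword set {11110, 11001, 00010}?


Comparing all pairs, minimum distance: 3
Can detect 2 errors, correct 1 errors

3


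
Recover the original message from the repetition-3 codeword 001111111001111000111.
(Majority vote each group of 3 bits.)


Groups: 001, 111, 111, 001, 111, 000, 111
Majority votes: 0110101

0110101


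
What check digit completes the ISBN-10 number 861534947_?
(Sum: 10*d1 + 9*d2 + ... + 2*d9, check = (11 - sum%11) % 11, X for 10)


Weighted sum: 277
277 mod 11 = 2

Check digit: 9


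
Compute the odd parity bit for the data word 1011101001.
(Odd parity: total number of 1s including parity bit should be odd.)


Number of 1s in data: 6
Parity bit: 1

1


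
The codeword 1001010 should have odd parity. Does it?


Number of 1s: 3

Yes, parity is correct (3 ones)


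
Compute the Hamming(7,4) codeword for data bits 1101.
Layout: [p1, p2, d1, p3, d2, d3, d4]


Parity bits: p1=1, p2=0, p3=0

1010101


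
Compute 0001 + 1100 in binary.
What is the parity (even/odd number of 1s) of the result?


0001 = 1
1100 = 12
Sum = 13 = 1101
1s count = 3

odd parity (3 ones in 1101)


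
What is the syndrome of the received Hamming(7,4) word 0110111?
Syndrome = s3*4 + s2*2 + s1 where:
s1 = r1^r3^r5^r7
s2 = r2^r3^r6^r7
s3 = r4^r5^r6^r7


s1=1, s2=0, s3=1

Syndrome = 5 (error at position 5)


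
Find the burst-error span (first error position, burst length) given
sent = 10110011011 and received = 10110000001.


XOR: 00000011010

Burst at position 6, length 4


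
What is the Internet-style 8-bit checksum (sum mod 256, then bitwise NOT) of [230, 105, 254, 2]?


Sum = 591 mod 256 = 79
Complement = 176

176


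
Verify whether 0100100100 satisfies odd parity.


Number of 1s: 3

Yes, parity is correct (3 ones)


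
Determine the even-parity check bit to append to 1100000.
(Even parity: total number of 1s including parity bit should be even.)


Number of 1s in data: 2
Parity bit: 0

0


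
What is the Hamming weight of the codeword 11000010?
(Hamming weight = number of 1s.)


Counting 1s in 11000010

3


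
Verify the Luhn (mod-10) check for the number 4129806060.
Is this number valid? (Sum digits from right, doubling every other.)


Luhn sum = 35
35 mod 10 = 5

Invalid (Luhn sum mod 10 = 5)


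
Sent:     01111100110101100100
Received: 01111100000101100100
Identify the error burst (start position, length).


XOR: 00000000110000000000

Burst at position 8, length 2


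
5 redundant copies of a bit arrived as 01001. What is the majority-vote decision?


Ones: 2 out of 5
Threshold: 3

0 (2/5 voted 1)


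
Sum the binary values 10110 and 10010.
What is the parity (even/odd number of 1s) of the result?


10110 = 22
10010 = 18
Sum = 40 = 101000
1s count = 2

even parity (2 ones in 101000)


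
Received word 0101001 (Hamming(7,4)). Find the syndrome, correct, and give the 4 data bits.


Syndrome = 1: error at position 1

Data: 0001 (corrected bit 1)


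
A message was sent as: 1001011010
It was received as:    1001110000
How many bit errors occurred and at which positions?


XOR: 0000101010

3 error(s) at position(s): 4, 6, 8


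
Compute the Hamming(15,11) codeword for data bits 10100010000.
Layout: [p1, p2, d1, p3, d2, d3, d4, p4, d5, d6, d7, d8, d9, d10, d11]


Parity bits: p1=0, p2=1, p3=1, p4=1

011101010010000


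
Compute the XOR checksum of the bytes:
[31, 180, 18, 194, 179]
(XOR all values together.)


XOR chain: 31 ^ 180 ^ 18 ^ 194 ^ 179 = 200

200


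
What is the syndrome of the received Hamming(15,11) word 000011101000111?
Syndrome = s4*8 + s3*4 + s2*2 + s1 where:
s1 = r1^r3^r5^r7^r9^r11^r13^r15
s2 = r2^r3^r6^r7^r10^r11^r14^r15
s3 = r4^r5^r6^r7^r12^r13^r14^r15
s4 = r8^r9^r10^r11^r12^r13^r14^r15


s1=1, s2=0, s3=0, s4=0

Syndrome = 1 (error at position 1)


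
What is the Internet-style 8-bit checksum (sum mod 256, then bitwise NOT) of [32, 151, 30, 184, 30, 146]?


Sum = 573 mod 256 = 61
Complement = 194

194


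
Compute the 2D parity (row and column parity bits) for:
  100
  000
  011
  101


Row parities: 1000
Column parities: 010

Row P: 1000, Col P: 010, Corner: 1


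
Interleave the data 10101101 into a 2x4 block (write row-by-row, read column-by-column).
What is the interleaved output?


Matrix:
  1010
  1101
Read columns: 11011001

11011001


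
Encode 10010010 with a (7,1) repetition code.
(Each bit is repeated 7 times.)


Each bit -> 7 copies

11111110000000000000011111110000000000000011111110000000


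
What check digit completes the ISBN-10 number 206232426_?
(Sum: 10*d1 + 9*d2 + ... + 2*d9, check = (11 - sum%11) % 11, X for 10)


Weighted sum: 144
144 mod 11 = 1

Check digit: X


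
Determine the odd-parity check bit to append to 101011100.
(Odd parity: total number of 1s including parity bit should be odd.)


Number of 1s in data: 5
Parity bit: 0

0


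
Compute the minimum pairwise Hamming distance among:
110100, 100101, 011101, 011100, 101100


Comparing all pairs, minimum distance: 1
Can detect 0 errors, correct 0 errors

1


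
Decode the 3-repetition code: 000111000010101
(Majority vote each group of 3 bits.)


Groups: 000, 111, 000, 010, 101
Majority votes: 01001

01001


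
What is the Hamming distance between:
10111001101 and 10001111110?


XOR: 00110110011
Count of 1s: 6

6


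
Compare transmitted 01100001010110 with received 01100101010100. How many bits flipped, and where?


XOR: 00000100000010

2 error(s) at position(s): 5, 12


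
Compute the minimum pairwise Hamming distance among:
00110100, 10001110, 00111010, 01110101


Comparing all pairs, minimum distance: 2
Can detect 1 errors, correct 0 errors

2


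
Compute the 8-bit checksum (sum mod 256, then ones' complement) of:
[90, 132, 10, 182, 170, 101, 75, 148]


Sum = 908 mod 256 = 140
Complement = 115

115


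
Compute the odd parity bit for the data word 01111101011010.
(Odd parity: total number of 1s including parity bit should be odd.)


Number of 1s in data: 9
Parity bit: 0

0


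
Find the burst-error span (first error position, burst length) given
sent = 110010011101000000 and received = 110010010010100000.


XOR: 000000001111100000

Burst at position 8, length 5


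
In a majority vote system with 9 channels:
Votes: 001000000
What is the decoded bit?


Ones: 1 out of 9
Threshold: 5

0 (1/9 voted 1)
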